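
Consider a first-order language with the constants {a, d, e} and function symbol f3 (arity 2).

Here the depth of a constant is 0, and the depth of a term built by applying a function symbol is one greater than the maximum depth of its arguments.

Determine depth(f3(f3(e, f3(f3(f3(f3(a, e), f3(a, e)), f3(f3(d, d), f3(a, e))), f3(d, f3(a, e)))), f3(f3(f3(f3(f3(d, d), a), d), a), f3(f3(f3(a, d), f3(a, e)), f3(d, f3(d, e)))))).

6

depth(f3(a, e)) = 1 + max(0, 0) = 1
depth(f3(f3(a, e), f3(a, e))) = 1 + max(1, 1) = 2
depth(f3(d, d)) = 1 + max(0, 0) = 1
depth(f3(f3(d, d), f3(a, e))) = 1 + max(1, 1) = 2
depth(f3(f3(f3(a, e), f3(a, e)), f3(f3(d, d), f3(a, e)))) = 1 + max(2, 2) = 3
depth(f3(d, f3(a, e))) = 1 + max(0, 1) = 2
depth(f3(f3(f3(f3(a, e), f3(a, e)), f3(f3(d, d), f3(a, e))), f3(d, f3(a, e)))) = 1 + max(3, 2) = 4
depth(f3(e, f3(f3(f3(f3(a, e), f3(a, e)), f3(f3(d, d), f3(a, e))), f3(d, f3(a, e))))) = 1 + max(0, 4) = 5
depth(f3(f3(d, d), a)) = 1 + max(1, 0) = 2
depth(f3(f3(f3(d, d), a), d)) = 1 + max(2, 0) = 3
depth(f3(f3(f3(f3(d, d), a), d), a)) = 1 + max(3, 0) = 4
depth(f3(a, d)) = 1 + max(0, 0) = 1
depth(f3(f3(a, d), f3(a, e))) = 1 + max(1, 1) = 2
depth(f3(d, e)) = 1 + max(0, 0) = 1
depth(f3(d, f3(d, e))) = 1 + max(0, 1) = 2
depth(f3(f3(f3(a, d), f3(a, e)), f3(d, f3(d, e)))) = 1 + max(2, 2) = 3
depth(f3(f3(f3(f3(f3(d, d), a), d), a), f3(f3(f3(a, d), f3(a, e)), f3(d, f3(d, e))))) = 1 + max(4, 3) = 5
depth(f3(f3(e, f3(f3(f3(f3(a, e), f3(a, e)), f3(f3(d, d), f3(a, e))), f3(d, f3(a, e)))), f3(f3(f3(f3(f3(d, d), a), d), a), f3(f3(f3(a, d), f3(a, e)), f3(d, f3(d, e)))))) = 1 + max(5, 5) = 6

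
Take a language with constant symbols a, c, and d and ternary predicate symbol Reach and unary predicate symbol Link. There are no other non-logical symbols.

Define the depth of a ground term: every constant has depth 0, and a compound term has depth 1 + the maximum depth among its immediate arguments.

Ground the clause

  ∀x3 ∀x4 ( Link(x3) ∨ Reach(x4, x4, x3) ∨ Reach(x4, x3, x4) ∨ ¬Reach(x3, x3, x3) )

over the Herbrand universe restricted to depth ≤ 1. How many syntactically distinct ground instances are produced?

Ground terms of depth ≤ 1:
  With no function symbols every ground term is a constant, so there are exactly 3 ground terms at every depth bound.
  N_0 = 3
  N_1 = 3
  Explicitly: a, c, d.
So there are 3 ground terms available for substitution.
The clause has 2 distinct variables (x3, x4), each appearing in the body. In the free term algebra distinct substitutions yield syntactically distinct ground instances.
Number of ground instances = 3^2 = 9.

9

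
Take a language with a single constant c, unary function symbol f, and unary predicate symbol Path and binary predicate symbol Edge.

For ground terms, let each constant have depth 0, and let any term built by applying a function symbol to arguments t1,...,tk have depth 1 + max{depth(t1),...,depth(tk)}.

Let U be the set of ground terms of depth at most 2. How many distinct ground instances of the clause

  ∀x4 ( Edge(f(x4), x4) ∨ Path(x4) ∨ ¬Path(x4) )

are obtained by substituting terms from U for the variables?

3

Ground terms of depth ≤ 2:
  Let N_k = |{terms of depth ≤ k}|. Then N_0 = 1 and N_k = 1 + N_{k-1} for k ≥ 1 (one summand per function symbol, arity giving the exponent).
  N_0 = 1
  N_1 = 1 + 1 = 2
  N_2 = 1 + 2 = 3
So there are 3 ground terms available for substitution.
The body mentions the single quantified variable x4; since ground terms form a free algebra, no two substitutions collapse to the same formula.
Number of ground instances = 3.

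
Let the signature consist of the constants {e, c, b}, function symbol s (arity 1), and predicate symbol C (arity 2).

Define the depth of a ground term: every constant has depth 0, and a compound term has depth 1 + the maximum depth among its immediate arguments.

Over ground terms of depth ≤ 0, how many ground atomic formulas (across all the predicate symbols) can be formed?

9

First count ground terms of depth ≤ 0.
Count level by level. With function symbols s/1, the terms of depth ≤ k are the 3 constants together with each function applied to depth-≤(k−1) tuples, so N_k = 3 + N_{k-1}.
N_0 = 3
Explicitly: e, c, b.
So |H| = 3.
For each predicate symbol, the number of ground atoms is |H| raised to its arity; summing:
  C: 3^2 = 9
Total ground atoms: 9.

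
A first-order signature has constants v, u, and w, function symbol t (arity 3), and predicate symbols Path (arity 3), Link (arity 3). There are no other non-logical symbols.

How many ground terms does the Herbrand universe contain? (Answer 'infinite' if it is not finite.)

The signature has at least one function symbol (t, arity 3) and at least one constant (v).
Iterating t gives infinitely many distinct ground terms: v, t(v, v, v), t(t(v, v, v), t(v, v, v), t(v, v, v)), ...
So the Herbrand universe is infinite.

infinite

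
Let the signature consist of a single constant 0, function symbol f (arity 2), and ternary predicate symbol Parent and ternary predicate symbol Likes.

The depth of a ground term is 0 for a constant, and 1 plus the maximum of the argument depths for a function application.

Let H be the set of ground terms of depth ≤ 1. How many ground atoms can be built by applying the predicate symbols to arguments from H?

First count ground terms of depth ≤ 1.
If N_k denotes the number of depth-≤k ground terms, the 1 constant gives N_0 = 1, and each function symbol of arity r contributes N_{k-1}^r new terms at level k: N_k = 1 + N_{k-1}^2.
N_0 = 1
N_1 = 1 + 1^2 = 2
Explicitly: 0, f(0, 0).
So |H| = 2.
Each predicate of arity r yields |H|^r ground atoms (one per choice of an r-tuple from H):
  Parent: 2^3 = 8;  Likes: 2^3 = 8
Total ground atoms: 8 + 8 = 16.

16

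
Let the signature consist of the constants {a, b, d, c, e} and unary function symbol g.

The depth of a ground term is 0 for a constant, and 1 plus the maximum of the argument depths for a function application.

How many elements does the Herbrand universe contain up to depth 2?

If N_k denotes the number of depth-≤k ground terms, the 5 constants give N_0 = 5, and each function symbol of arity r contributes N_{k-1}^r new terms at level k: N_k = 5 + N_{k-1}.
N_0 = 5
N_1 = 5 + 5 = 10
N_2 = 5 + 10 = 15

15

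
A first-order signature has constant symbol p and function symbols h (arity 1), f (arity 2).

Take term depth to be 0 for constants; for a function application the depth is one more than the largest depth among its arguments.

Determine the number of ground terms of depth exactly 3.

170

Let N_k count ground terms of depth at most k. Each non-constant term of depth ≤ k is some function symbol applied to depth-≤(k−1) arguments, giving N_k = 1 + N_{k-1} + N_{k-1}^2.
N_0 = 1
N_1 = 1 + 1 + 1^2 = 3
N_2 = 1 + 3 + 3^2 = 13
N_3 = 1 + 13 + 13^2 = 183
Terms of depth exactly 3: N_3 − N_2 = 183 − 13 = 170.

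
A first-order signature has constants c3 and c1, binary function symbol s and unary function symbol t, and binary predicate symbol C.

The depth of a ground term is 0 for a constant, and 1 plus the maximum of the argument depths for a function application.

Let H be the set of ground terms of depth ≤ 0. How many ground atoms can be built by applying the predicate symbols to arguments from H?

4

First count ground terms of depth ≤ 0.
Count level by level. With function symbols s/2, t/1, the terms of depth ≤ k are the 2 constants together with each function applied to depth-≤(k−1) tuples, so N_k = 2 + N_{k-1}^2 + N_{k-1}.
N_0 = 2
Explicitly: c3, c1.
So |H| = 2.
For each predicate symbol, the number of ground atoms is |H| raised to its arity; summing:
  C: 2^2 = 4
Total ground atoms: 4.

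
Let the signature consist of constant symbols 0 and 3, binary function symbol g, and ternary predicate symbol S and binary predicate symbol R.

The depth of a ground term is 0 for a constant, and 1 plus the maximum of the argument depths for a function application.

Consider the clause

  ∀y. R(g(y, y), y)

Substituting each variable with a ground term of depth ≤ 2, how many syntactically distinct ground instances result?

Ground terms of depth ≤ 2:
  Let N_k = |{terms of depth ≤ k}|. Then N_0 = 2 and N_k = 2 + N_{k-1}^2 for k ≥ 1 (one summand per function symbol, arity giving the exponent).
  N_0 = 2
  N_1 = 2 + 2^2 = 6
  N_2 = 2 + 6^2 = 38
So there are 38 ground terms available for substitution.
The body mentions the single quantified variable y; since ground terms form a free algebra, no two substitutions collapse to the same formula.
Number of ground instances = 38.

38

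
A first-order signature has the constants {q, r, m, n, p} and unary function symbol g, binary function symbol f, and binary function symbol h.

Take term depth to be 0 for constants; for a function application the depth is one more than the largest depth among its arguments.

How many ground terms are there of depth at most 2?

7265

Write N_k for the number of ground terms of depth ≤ k. A term of depth ≤ k is either a constant or a function symbol applied to arguments of depth ≤ k−1, so N_k = 5 + N_{k-1} + N_{k-1}^2 + N_{k-1}^2.
N_0 = 5
N_1 = 5 + 5 + 5^2 + 5^2 = 60
N_2 = 5 + 60 + 60^2 + 60^2 = 7265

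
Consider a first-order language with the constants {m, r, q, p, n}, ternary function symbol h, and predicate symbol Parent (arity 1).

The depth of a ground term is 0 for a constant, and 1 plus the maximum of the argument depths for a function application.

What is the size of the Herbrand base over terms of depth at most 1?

First count ground terms of depth ≤ 1.
Let N_k = |{terms of depth ≤ k}|. Then N_0 = 5 and N_k = 5 + N_{k-1}^3 for k ≥ 1 (one summand per function symbol, arity giving the exponent).
N_0 = 5
N_1 = 5 + 5^3 = 130
So |H| = 130.
Each predicate of arity r yields |H|^r ground atoms (one per choice of an r-tuple from H):
  Parent: 130
Total ground atoms: 130.

130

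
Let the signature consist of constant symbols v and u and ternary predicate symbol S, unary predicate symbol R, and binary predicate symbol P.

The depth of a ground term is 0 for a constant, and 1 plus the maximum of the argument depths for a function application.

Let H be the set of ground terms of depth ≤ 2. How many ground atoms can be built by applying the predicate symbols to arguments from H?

14

First count ground terms of depth ≤ 2.
With no function symbols every ground term is a constant, so there are exactly 2 ground terms at every depth bound.
N_0 = 2
N_1 = 2
N_2 = 2
Explicitly: v, u.
So |H| = 2.
A ground atom is a predicate applied to a tuple of terms from H, so the count is the sum over predicates of |H|^arity:
  S: 2^3 = 8;  R: 2;  P: 2^2 = 4
Total ground atoms: 8 + 2 + 4 = 14.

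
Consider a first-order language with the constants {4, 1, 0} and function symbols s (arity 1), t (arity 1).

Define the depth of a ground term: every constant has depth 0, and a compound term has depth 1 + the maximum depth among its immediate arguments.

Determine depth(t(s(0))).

depth(s(0)) = 1 + depth(0) = 1 + 0 = 1
depth(t(s(0))) = 1 + depth(s(0)) = 1 + 1 = 2

2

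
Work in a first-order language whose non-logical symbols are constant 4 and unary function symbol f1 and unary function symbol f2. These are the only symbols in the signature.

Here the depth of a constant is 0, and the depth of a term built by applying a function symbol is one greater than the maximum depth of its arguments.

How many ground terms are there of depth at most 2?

7

Let N_k = |{terms of depth ≤ k}|. Then N_0 = 1 and N_k = 1 + N_{k-1} + N_{k-1} for k ≥ 1 (one summand per function symbol, arity giving the exponent).
N_0 = 1
N_1 = 1 + 1 + 1 = 3
N_2 = 1 + 3 + 3 = 7
Explicitly: 4, f1(4), f1(f1(4)), f1(f2(4)), f2(4), f2(f1(4)), f2(f2(4)).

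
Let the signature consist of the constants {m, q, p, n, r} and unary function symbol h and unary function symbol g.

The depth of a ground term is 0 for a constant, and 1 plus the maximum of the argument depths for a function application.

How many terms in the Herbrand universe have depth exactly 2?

20

Let N_k = |{terms of depth ≤ k}|. Then N_0 = 5 and N_k = 5 + N_{k-1} + N_{k-1} for k ≥ 1 (one summand per function symbol, arity giving the exponent).
N_0 = 5
N_1 = 5 + 5 + 5 = 15
N_2 = 5 + 15 + 15 = 35
Terms of depth exactly 2: N_2 − N_1 = 35 − 15 = 20.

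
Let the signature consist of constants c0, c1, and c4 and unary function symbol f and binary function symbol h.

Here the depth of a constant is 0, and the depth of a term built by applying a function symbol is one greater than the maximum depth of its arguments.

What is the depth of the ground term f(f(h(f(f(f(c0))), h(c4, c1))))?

depth(f(c0)) = 1 + depth(c0) = 1 + 0 = 1
depth(f(f(c0))) = 1 + depth(f(c0)) = 1 + 1 = 2
depth(f(f(f(c0)))) = 1 + depth(f(f(c0))) = 1 + 2 = 3
depth(h(c4, c1)) = 1 + max(0, 0) = 1
depth(h(f(f(f(c0))), h(c4, c1))) = 1 + max(3, 1) = 4
depth(f(h(f(f(f(c0))), h(c4, c1)))) = 1 + depth(h(f(f(f(c0))), h(c4, c1))) = 1 + 4 = 5
depth(f(f(h(f(f(f(c0))), h(c4, c1))))) = 1 + depth(f(h(f(f(f(c0))), h(c4, c1)))) = 1 + 5 = 6

6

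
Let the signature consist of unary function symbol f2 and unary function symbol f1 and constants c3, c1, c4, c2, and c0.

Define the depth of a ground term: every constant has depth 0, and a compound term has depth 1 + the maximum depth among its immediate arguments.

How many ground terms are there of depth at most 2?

Write N_k for the number of ground terms of depth ≤ k. A term of depth ≤ k is either a constant or a function symbol applied to arguments of depth ≤ k−1, so N_k = 5 + N_{k-1} + N_{k-1}.
N_0 = 5
N_1 = 5 + 5 + 5 = 15
N_2 = 5 + 15 + 15 = 35

35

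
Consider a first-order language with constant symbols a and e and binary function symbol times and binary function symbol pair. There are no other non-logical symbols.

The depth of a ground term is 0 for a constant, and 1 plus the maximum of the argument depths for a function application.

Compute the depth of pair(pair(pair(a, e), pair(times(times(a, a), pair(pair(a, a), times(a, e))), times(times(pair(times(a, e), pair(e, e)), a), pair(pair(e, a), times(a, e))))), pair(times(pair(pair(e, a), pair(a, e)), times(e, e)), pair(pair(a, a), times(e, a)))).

depth(pair(a, e)) = 1 + max(0, 0) = 1
depth(times(a, a)) = 1 + max(0, 0) = 1
depth(pair(a, a)) = 1 + max(0, 0) = 1
depth(times(a, e)) = 1 + max(0, 0) = 1
depth(pair(pair(a, a), times(a, e))) = 1 + max(1, 1) = 2
depth(times(times(a, a), pair(pair(a, a), times(a, e)))) = 1 + max(1, 2) = 3
depth(pair(e, e)) = 1 + max(0, 0) = 1
depth(pair(times(a, e), pair(e, e))) = 1 + max(1, 1) = 2
depth(times(pair(times(a, e), pair(e, e)), a)) = 1 + max(2, 0) = 3
depth(pair(e, a)) = 1 + max(0, 0) = 1
depth(pair(pair(e, a), times(a, e))) = 1 + max(1, 1) = 2
depth(times(times(pair(times(a, e), pair(e, e)), a), pair(pair(e, a), times(a, e)))) = 1 + max(3, 2) = 4
depth(pair(times(times(a, a), pair(pair(a, a), times(a, e))), times(times(pair(times(a, e), pair(e, e)), a), pair(pair(e, a), times(a, e))))) = 1 + max(3, 4) = 5
depth(pair(pair(a, e), pair(times(times(a, a), pair(pair(a, a), times(a, e))), times(times(pair(times(a, e), pair(e, e)), a), pair(pair(e, a), times(a, e)))))) = 1 + max(1, 5) = 6
depth(pair(pair(e, a), pair(a, e))) = 1 + max(1, 1) = 2
depth(times(e, e)) = 1 + max(0, 0) = 1
depth(times(pair(pair(e, a), pair(a, e)), times(e, e))) = 1 + max(2, 1) = 3
depth(times(e, a)) = 1 + max(0, 0) = 1
depth(pair(pair(a, a), times(e, a))) = 1 + max(1, 1) = 2
depth(pair(times(pair(pair(e, a), pair(a, e)), times(e, e)), pair(pair(a, a), times(e, a)))) = 1 + max(3, 2) = 4
depth(pair(pair(pair(a, e), pair(times(times(a, a), pair(pair(a, a), times(a, e))), times(times(pair(times(a, e), pair(e, e)), a), pair(pair(e, a), times(a, e))))), pair(times(pair(pair(e, a), pair(a, e)), times(e, e)), pair(pair(a, a), times(e, a))))) = 1 + max(6, 4) = 7

7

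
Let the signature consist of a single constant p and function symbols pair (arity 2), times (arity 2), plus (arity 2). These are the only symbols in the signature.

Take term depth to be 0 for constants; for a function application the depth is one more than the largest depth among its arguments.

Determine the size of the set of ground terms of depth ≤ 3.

7204

If N_k denotes the number of depth-≤k ground terms, the 1 constant gives N_0 = 1, and each function symbol of arity r contributes N_{k-1}^r new terms at level k: N_k = 1 + N_{k-1}^2 + N_{k-1}^2 + N_{k-1}^2.
N_0 = 1
N_1 = 1 + 1^2 + 1^2 + 1^2 = 4
N_2 = 1 + 4^2 + 4^2 + 4^2 = 49
N_3 = 1 + 49^2 + 49^2 + 49^2 = 7204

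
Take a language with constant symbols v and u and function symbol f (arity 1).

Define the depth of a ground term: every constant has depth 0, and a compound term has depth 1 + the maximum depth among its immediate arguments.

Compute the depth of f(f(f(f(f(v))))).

5

depth(f(v)) = 1 + depth(v) = 1 + 0 = 1
depth(f(f(v))) = 1 + depth(f(v)) = 1 + 1 = 2
depth(f(f(f(v)))) = 1 + depth(f(f(v))) = 1 + 2 = 3
depth(f(f(f(f(v))))) = 1 + depth(f(f(f(v)))) = 1 + 3 = 4
depth(f(f(f(f(f(v)))))) = 1 + depth(f(f(f(f(v))))) = 1 + 4 = 5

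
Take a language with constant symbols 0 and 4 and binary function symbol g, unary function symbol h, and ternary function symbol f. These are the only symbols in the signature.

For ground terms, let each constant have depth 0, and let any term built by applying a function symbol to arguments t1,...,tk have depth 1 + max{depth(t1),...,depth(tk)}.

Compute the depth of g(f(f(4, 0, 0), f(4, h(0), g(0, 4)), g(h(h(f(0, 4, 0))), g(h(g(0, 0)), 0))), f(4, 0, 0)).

depth(f(4, 0, 0)) = 1 + max(0, 0, 0) = 1
depth(h(0)) = 1 + depth(0) = 1 + 0 = 1
depth(g(0, 4)) = 1 + max(0, 0) = 1
depth(f(4, h(0), g(0, 4))) = 1 + max(0, 1, 1) = 2
depth(f(0, 4, 0)) = 1 + max(0, 0, 0) = 1
depth(h(f(0, 4, 0))) = 1 + depth(f(0, 4, 0)) = 1 + 1 = 2
depth(h(h(f(0, 4, 0)))) = 1 + depth(h(f(0, 4, 0))) = 1 + 2 = 3
depth(g(0, 0)) = 1 + max(0, 0) = 1
depth(h(g(0, 0))) = 1 + depth(g(0, 0)) = 1 + 1 = 2
depth(g(h(g(0, 0)), 0)) = 1 + max(2, 0) = 3
depth(g(h(h(f(0, 4, 0))), g(h(g(0, 0)), 0))) = 1 + max(3, 3) = 4
depth(f(f(4, 0, 0), f(4, h(0), g(0, 4)), g(h(h(f(0, 4, 0))), g(h(g(0, 0)), 0)))) = 1 + max(1, 2, 4) = 5
depth(g(f(f(4, 0, 0), f(4, h(0), g(0, 4)), g(h(h(f(0, 4, 0))), g(h(g(0, 0)), 0))), f(4, 0, 0))) = 1 + max(5, 1) = 6

6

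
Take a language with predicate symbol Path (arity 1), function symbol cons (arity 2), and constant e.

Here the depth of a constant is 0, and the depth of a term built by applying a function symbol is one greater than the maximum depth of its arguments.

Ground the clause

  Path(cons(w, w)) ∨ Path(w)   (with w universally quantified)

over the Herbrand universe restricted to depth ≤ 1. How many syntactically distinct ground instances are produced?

2

Ground terms of depth ≤ 1:
  Count level by level. With function symbols cons/2, the terms of depth ≤ k are the 1 constant together with each function applied to depth-≤(k−1) tuples, so N_k = 1 + N_{k-1}^2.
  N_0 = 1
  N_1 = 1 + 1^2 = 2
  Explicitly: e, cons(e, e).
So there are 2 ground terms available for substitution.
The body mentions the single quantified variable w; since ground terms form a free algebra, no two substitutions collapse to the same formula.
Number of ground instances = 2.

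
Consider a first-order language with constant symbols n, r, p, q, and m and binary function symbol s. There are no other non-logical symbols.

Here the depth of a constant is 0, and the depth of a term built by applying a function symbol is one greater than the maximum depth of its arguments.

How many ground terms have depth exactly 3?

Let N_k = |{terms of depth ≤ k}|. Then N_0 = 5 and N_k = 5 + N_{k-1}^2 for k ≥ 1 (one summand per function symbol, arity giving the exponent).
N_0 = 5
N_1 = 5 + 5^2 = 30
N_2 = 5 + 30^2 = 905
N_3 = 5 + 905^2 = 819030
Terms of depth exactly 3: N_3 − N_2 = 819030 − 905 = 818125.

818125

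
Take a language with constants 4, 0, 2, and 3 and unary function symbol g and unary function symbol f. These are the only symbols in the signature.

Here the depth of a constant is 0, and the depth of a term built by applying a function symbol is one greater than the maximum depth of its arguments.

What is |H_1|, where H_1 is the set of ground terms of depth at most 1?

Let N_k count ground terms of depth at most k. Each non-constant term of depth ≤ k is some function symbol applied to depth-≤(k−1) arguments, giving N_k = 4 + N_{k-1} + N_{k-1}.
N_0 = 4
N_1 = 4 + 4 + 4 = 12
Explicitly: 4, 0, 2, 3, g(4), g(0), g(2), g(3), f(4), f(0), f(2), f(3).

12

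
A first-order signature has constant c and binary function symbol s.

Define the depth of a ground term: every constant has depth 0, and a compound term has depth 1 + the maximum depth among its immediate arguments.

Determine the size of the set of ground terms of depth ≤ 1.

Let N_k count ground terms of depth at most k. Each non-constant term of depth ≤ k is some function symbol applied to depth-≤(k−1) arguments, giving N_k = 1 + N_{k-1}^2.
N_0 = 1
N_1 = 1 + 1^2 = 2

2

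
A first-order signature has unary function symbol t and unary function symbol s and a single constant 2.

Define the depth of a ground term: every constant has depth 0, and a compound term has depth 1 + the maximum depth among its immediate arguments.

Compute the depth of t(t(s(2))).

depth(s(2)) = 1 + depth(2) = 1 + 0 = 1
depth(t(s(2))) = 1 + depth(s(2)) = 1 + 1 = 2
depth(t(t(s(2)))) = 1 + depth(t(s(2))) = 1 + 2 = 3

3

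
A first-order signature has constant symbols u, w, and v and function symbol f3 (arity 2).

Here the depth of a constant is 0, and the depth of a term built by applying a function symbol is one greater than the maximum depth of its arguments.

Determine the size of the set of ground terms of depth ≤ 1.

12

Let N_k = |{terms of depth ≤ k}|. Then N_0 = 3 and N_k = 3 + N_{k-1}^2 for k ≥ 1 (one summand per function symbol, arity giving the exponent).
N_0 = 3
N_1 = 3 + 3^2 = 12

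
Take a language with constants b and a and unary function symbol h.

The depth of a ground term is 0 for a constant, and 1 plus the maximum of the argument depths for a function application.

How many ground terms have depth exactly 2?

Let N_k = |{terms of depth ≤ k}|. Then N_0 = 2 and N_k = 2 + N_{k-1} for k ≥ 1 (one summand per function symbol, arity giving the exponent).
N_0 = 2
N_1 = 2 + 2 = 4
N_2 = 2 + 4 = 6
Terms of depth exactly 2: N_2 − N_1 = 6 − 4 = 2.

2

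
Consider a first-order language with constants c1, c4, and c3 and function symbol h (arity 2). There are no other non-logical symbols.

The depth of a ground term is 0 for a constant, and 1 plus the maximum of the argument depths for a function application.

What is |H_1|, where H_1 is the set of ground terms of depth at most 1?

Write N_k for the number of ground terms of depth ≤ k. A term of depth ≤ k is either a constant or a function symbol applied to arguments of depth ≤ k−1, so N_k = 3 + N_{k-1}^2.
N_0 = 3
N_1 = 3 + 3^2 = 12
Explicitly: c1, c4, c3, h(c1, c1), h(c1, c4), h(c1, c3), h(c4, c1), h(c4, c4), h(c4, c3), h(c3, c1), h(c3, c4), h(c3, c3).

12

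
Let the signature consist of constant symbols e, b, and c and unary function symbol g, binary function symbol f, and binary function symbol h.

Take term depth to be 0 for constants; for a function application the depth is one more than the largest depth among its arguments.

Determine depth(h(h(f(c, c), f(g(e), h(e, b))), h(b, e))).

4

depth(f(c, c)) = 1 + max(0, 0) = 1
depth(g(e)) = 1 + depth(e) = 1 + 0 = 1
depth(h(e, b)) = 1 + max(0, 0) = 1
depth(f(g(e), h(e, b))) = 1 + max(1, 1) = 2
depth(h(f(c, c), f(g(e), h(e, b)))) = 1 + max(1, 2) = 3
depth(h(b, e)) = 1 + max(0, 0) = 1
depth(h(h(f(c, c), f(g(e), h(e, b))), h(b, e))) = 1 + max(3, 1) = 4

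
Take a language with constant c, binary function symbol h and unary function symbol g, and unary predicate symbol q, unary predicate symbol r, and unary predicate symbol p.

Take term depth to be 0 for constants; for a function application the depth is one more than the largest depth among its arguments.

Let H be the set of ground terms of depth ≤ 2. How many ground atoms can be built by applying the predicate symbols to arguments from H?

First count ground terms of depth ≤ 2.
Count level by level. With function symbols h/2, g/1, the terms of depth ≤ k are the 1 constant together with each function applied to depth-≤(k−1) tuples, so N_k = 1 + N_{k-1}^2 + N_{k-1}.
N_0 = 1
N_1 = 1 + 1^2 + 1 = 3
N_2 = 1 + 3^2 + 3 = 13
So |H| = 13.
For each predicate symbol, the number of ground atoms is |H| raised to its arity; summing:
  q: 13;  r: 13;  p: 13
Total ground atoms: 13 + 13 + 13 = 39.

39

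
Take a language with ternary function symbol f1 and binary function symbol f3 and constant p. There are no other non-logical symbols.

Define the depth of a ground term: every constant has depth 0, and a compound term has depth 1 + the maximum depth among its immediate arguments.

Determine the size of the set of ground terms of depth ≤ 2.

37

If N_k denotes the number of depth-≤k ground terms, the 1 constant gives N_0 = 1, and each function symbol of arity r contributes N_{k-1}^r new terms at level k: N_k = 1 + N_{k-1}^3 + N_{k-1}^2.
N_0 = 1
N_1 = 1 + 1^3 + 1^2 = 3
N_2 = 1 + 3^3 + 3^2 = 37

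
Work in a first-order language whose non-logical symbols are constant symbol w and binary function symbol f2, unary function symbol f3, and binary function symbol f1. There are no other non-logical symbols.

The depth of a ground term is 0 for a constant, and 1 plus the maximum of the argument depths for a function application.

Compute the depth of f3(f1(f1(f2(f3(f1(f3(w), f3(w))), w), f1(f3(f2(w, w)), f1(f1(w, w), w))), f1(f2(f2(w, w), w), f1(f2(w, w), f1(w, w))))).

7

depth(f3(w)) = 1 + depth(w) = 1 + 0 = 1
depth(f1(f3(w), f3(w))) = 1 + max(1, 1) = 2
depth(f3(f1(f3(w), f3(w)))) = 1 + depth(f1(f3(w), f3(w))) = 1 + 2 = 3
depth(f2(f3(f1(f3(w), f3(w))), w)) = 1 + max(3, 0) = 4
depth(f2(w, w)) = 1 + max(0, 0) = 1
depth(f3(f2(w, w))) = 1 + depth(f2(w, w)) = 1 + 1 = 2
depth(f1(w, w)) = 1 + max(0, 0) = 1
depth(f1(f1(w, w), w)) = 1 + max(1, 0) = 2
depth(f1(f3(f2(w, w)), f1(f1(w, w), w))) = 1 + max(2, 2) = 3
depth(f1(f2(f3(f1(f3(w), f3(w))), w), f1(f3(f2(w, w)), f1(f1(w, w), w)))) = 1 + max(4, 3) = 5
depth(f2(f2(w, w), w)) = 1 + max(1, 0) = 2
depth(f1(f2(w, w), f1(w, w))) = 1 + max(1, 1) = 2
depth(f1(f2(f2(w, w), w), f1(f2(w, w), f1(w, w)))) = 1 + max(2, 2) = 3
depth(f1(f1(f2(f3(f1(f3(w), f3(w))), w), f1(f3(f2(w, w)), f1(f1(w, w), w))), f1(f2(f2(w, w), w), f1(f2(w, w), f1(w, w))))) = 1 + max(5, 3) = 6
depth(f3(f1(f1(f2(f3(f1(f3(w), f3(w))), w), f1(f3(f2(w, w)), f1(f1(w, w), w))), f1(f2(f2(w, w), w), f1(f2(w, w), f1(w, w)))))) = 1 + depth(f1(f1(f2(f3(f1(f3(w), f3(w))), w), f1(f3(f2(w, w)), f1(f1(w, w), w))), f1(f2(f2(w, w), w), f1(f2(w, w), f1(w, w))))) = 1 + 6 = 7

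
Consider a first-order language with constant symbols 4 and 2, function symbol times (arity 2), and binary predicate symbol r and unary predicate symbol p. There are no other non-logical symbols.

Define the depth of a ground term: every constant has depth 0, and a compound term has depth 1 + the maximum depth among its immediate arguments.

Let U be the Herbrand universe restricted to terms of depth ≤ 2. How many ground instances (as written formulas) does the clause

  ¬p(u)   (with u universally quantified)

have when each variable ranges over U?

Ground terms of depth ≤ 2:
  Let N_k count ground terms of depth at most k. Each non-constant term of depth ≤ k is some function symbol applied to depth-≤(k−1) arguments, giving N_k = 2 + N_{k-1}^2.
  N_0 = 2
  N_1 = 2 + 2^2 = 6
  N_2 = 2 + 6^2 = 38
So there are 38 ground terms available for substitution.
The body mentions the single quantified variable u; since ground terms form a free algebra, no two substitutions collapse to the same formula.
Number of ground instances = 38.

38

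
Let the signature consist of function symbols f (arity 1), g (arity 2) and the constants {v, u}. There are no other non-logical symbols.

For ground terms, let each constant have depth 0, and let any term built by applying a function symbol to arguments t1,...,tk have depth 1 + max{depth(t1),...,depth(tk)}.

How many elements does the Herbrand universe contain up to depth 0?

2

Write N_k for the number of ground terms of depth ≤ k. A term of depth ≤ k is either a constant or a function symbol applied to arguments of depth ≤ k−1, so N_k = 2 + N_{k-1} + N_{k-1}^2.
N_0 = 2
Explicitly: v, u.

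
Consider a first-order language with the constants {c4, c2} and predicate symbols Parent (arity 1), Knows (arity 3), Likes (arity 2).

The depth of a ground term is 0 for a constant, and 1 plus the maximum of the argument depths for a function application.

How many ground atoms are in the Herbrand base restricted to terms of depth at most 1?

14

First count ground terms of depth ≤ 1.
With no function symbols every ground term is a constant, so there are exactly 2 ground terms at every depth bound.
N_0 = 2
N_1 = 2
So |H| = 2.
Ground atoms are formed by filling each argument slot of a predicate with a term from H, so an r-ary predicate gives |H|^r atoms:
  Parent: 2;  Knows: 2^3 = 8;  Likes: 2^2 = 4
Total ground atoms: 2 + 8 + 4 = 14.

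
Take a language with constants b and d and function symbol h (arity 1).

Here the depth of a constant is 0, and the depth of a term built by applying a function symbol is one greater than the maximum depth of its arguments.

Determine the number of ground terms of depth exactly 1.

Let N_k = |{terms of depth ≤ k}|. Then N_0 = 2 and N_k = 2 + N_{k-1} for k ≥ 1 (one summand per function symbol, arity giving the exponent).
N_0 = 2
N_1 = 2 + 2 = 4
Terms of depth exactly 1: N_1 − N_0 = 4 − 2 = 2.

2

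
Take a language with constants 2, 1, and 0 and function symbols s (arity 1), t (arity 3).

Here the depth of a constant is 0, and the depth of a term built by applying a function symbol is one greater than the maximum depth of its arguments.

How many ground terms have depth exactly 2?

35940

If N_k denotes the number of depth-≤k ground terms, the 3 constants give N_0 = 3, and each function symbol of arity r contributes N_{k-1}^r new terms at level k: N_k = 3 + N_{k-1} + N_{k-1}^3.
N_0 = 3
N_1 = 3 + 3 + 3^3 = 33
N_2 = 3 + 33 + 33^3 = 35973
Terms of depth exactly 2: N_2 − N_1 = 35973 − 33 = 35940.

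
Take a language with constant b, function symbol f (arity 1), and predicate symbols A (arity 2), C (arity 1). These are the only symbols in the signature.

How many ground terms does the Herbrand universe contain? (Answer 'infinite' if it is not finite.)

infinite

The signature has at least one function symbol (f, arity 1) and at least one constant (b).
Iterating f gives infinitely many distinct ground terms: b, f(b), f(f(b)), ...
So the Herbrand universe is infinite.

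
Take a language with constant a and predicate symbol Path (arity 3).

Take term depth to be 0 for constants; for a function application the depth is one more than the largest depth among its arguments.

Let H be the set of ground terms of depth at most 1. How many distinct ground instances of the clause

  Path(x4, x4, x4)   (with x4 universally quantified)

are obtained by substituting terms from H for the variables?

1

Ground terms of depth ≤ 1:
  With no function symbols every ground term is a constant, so there is exactly 1 ground term at every depth bound.
  N_0 = 1
  N_1 = 1
  Explicitly: a.
So there is exactly 1 ground term available for substitution.
The variable x4 ranges independently over the available ground terms, and distinct assignments produce distinct instances.
Number of ground instances = 1.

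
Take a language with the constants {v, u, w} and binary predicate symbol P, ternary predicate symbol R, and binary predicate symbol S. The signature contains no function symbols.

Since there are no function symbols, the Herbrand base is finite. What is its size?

45

With no function symbols, the Herbrand universe is just the 3 constants.
Ground atoms per predicate: P: 3^2 = 9, R: 3^3 = 27, S: 3^2 = 9.
Herbrand base size = 9 + 27 + 9 = 45.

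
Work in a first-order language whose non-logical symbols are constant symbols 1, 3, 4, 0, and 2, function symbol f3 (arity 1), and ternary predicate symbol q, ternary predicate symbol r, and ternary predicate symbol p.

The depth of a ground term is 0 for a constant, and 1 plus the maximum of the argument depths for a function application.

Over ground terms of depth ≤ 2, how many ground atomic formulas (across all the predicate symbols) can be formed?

10125

First count ground terms of depth ≤ 2.
If N_k denotes the number of depth-≤k ground terms, the 5 constants give N_0 = 5, and each function symbol of arity r contributes N_{k-1}^r new terms at level k: N_k = 5 + N_{k-1}.
N_0 = 5
N_1 = 5 + 5 = 10
N_2 = 5 + 10 = 15
So |H| = 15.
For each predicate symbol, the number of ground atoms is |H| raised to its arity; summing:
  q: 15^3 = 3375;  r: 15^3 = 3375;  p: 15^3 = 3375
Total ground atoms: 3375 + 3375 + 3375 = 10125.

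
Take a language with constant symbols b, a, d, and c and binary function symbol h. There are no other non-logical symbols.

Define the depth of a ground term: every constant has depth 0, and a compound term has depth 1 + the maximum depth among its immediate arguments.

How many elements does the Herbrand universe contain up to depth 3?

163220

Count level by level. With function symbols h/2, the terms of depth ≤ k are the 4 constants together with each function applied to depth-≤(k−1) tuples, so N_k = 4 + N_{k-1}^2.
N_0 = 4
N_1 = 4 + 4^2 = 20
N_2 = 4 + 20^2 = 404
N_3 = 4 + 404^2 = 163220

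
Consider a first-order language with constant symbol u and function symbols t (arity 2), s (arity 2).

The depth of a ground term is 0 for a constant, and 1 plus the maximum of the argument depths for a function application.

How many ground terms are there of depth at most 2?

19

Write N_k for the number of ground terms of depth ≤ k. A term of depth ≤ k is either a constant or a function symbol applied to arguments of depth ≤ k−1, so N_k = 1 + N_{k-1}^2 + N_{k-1}^2.
N_0 = 1
N_1 = 1 + 1^2 + 1^2 = 3
N_2 = 1 + 3^2 + 3^2 = 19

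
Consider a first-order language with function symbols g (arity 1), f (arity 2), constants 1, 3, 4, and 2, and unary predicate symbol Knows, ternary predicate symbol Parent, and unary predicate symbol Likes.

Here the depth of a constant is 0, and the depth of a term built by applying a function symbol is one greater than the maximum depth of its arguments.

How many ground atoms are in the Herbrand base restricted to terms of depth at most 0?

72

First count ground terms of depth ≤ 0.
Count level by level. With function symbols g/1, f/2, the terms of depth ≤ k are the 4 constants together with each function applied to depth-≤(k−1) tuples, so N_k = 4 + N_{k-1} + N_{k-1}^2.
N_0 = 4
Explicitly: 1, 3, 4, 2.
So |H| = 4.
A ground atom is a predicate applied to a tuple of terms from H, so the count is the sum over predicates of |H|^arity:
  Knows: 4;  Parent: 4^3 = 64;  Likes: 4
Total ground atoms: 4 + 64 + 4 = 72.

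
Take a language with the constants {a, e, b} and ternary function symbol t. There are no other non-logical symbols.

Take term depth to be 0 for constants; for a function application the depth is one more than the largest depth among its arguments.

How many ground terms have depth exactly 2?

26973

If N_k denotes the number of depth-≤k ground terms, the 3 constants give N_0 = 3, and each function symbol of arity r contributes N_{k-1}^r new terms at level k: N_k = 3 + N_{k-1}^3.
N_0 = 3
N_1 = 3 + 3^3 = 30
N_2 = 3 + 30^3 = 27003
Terms of depth exactly 2: N_2 − N_1 = 27003 − 30 = 26973.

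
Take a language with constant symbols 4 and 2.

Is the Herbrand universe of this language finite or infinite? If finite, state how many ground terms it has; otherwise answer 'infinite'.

2

There are no function symbols, so every ground term is one of the 2 constants.
The Herbrand universe is {4, 2}, which is finite with 2 elements.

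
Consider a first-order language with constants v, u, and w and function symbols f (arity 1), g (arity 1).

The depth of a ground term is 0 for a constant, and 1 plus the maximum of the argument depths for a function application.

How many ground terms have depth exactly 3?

24

Count level by level. With function symbols f/1, g/1, the terms of depth ≤ k are the 3 constants together with each function applied to depth-≤(k−1) tuples, so N_k = 3 + N_{k-1} + N_{k-1}.
N_0 = 3
N_1 = 3 + 3 + 3 = 9
N_2 = 3 + 9 + 9 = 21
N_3 = 3 + 21 + 21 = 45
Terms of depth exactly 3: N_3 − N_2 = 45 − 21 = 24.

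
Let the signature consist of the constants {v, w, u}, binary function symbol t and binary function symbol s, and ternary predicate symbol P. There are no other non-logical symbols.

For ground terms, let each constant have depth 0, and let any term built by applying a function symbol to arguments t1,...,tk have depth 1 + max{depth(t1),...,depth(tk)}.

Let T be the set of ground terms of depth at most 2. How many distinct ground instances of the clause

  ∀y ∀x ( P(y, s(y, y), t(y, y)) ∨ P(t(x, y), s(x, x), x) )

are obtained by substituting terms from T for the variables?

Ground terms of depth ≤ 2:
  If N_k denotes the number of depth-≤k ground terms, the 3 constants give N_0 = 3, and each function symbol of arity r contributes N_{k-1}^r new terms at level k: N_k = 3 + N_{k-1}^2 + N_{k-1}^2.
  N_0 = 3
  N_1 = 3 + 3^2 + 3^2 = 21
  N_2 = 3 + 21^2 + 21^2 = 885
So there are 885 ground terms available for substitution.
The body mentions every one of the 2 quantified variables; since ground terms form a free algebra, no two substitutions collapse to the same formula.
Number of ground instances = 885^2 = 783225.

783225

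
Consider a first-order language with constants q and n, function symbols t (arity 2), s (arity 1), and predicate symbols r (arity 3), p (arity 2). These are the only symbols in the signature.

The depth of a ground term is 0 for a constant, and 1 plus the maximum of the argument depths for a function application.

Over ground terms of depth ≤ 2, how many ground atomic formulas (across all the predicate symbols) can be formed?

First count ground terms of depth ≤ 2.
If N_k denotes the number of depth-≤k ground terms, the 2 constants give N_0 = 2, and each function symbol of arity r contributes N_{k-1}^r new terms at level k: N_k = 2 + N_{k-1}^2 + N_{k-1}.
N_0 = 2
N_1 = 2 + 2^2 + 2 = 8
N_2 = 2 + 8^2 + 8 = 74
So |H| = 74.
Each predicate of arity r yields |H|^r ground atoms (one per choice of an r-tuple from H):
  r: 74^3 = 405224;  p: 74^2 = 5476
Total ground atoms: 405224 + 5476 = 410700.

410700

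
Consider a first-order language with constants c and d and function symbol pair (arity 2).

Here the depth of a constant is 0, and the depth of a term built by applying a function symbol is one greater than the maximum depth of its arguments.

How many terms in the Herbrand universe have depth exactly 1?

4

Let N_k = |{terms of depth ≤ k}|. Then N_0 = 2 and N_k = 2 + N_{k-1}^2 for k ≥ 1 (one summand per function symbol, arity giving the exponent).
N_0 = 2
N_1 = 2 + 2^2 = 6
Terms of depth exactly 1: N_1 − N_0 = 6 − 2 = 4.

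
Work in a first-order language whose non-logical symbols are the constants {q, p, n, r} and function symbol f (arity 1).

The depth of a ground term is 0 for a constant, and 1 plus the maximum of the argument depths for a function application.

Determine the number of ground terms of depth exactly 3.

Count level by level. With function symbols f/1, the terms of depth ≤ k are the 4 constants together with each function applied to depth-≤(k−1) tuples, so N_k = 4 + N_{k-1}.
N_0 = 4
N_1 = 4 + 4 = 8
N_2 = 4 + 8 = 12
N_3 = 4 + 12 = 16
Terms of depth exactly 3: N_3 − N_2 = 16 − 12 = 4.

4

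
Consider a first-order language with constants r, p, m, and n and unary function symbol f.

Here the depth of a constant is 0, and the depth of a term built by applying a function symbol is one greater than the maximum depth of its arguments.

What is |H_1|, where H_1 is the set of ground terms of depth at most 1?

8

Let N_k = |{terms of depth ≤ k}|. Then N_0 = 4 and N_k = 4 + N_{k-1} for k ≥ 1 (one summand per function symbol, arity giving the exponent).
N_0 = 4
N_1 = 4 + 4 = 8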